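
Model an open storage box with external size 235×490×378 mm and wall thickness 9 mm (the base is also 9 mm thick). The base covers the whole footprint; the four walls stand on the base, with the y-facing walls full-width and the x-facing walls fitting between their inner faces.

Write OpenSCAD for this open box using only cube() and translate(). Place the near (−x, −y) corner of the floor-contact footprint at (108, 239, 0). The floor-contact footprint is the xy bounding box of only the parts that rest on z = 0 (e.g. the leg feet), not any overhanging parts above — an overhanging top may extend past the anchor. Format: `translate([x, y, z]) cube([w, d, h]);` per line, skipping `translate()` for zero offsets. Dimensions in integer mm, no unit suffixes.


translate([108, 239, 0]) cube([235, 490, 9]);
translate([108, 239, 9]) cube([235, 9, 369]);
translate([108, 720, 9]) cube([235, 9, 369]);
translate([108, 248, 9]) cube([9, 472, 369]);
translate([334, 248, 9]) cube([9, 472, 369]);


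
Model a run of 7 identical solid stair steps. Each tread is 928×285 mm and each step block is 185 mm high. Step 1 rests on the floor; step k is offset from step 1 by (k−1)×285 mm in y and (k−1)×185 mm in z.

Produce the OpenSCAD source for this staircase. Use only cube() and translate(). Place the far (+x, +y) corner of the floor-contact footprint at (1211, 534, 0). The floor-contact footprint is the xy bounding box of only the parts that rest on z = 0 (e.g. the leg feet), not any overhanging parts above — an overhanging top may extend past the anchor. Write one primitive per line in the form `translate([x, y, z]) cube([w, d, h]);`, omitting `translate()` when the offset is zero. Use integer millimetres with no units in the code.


translate([283, 249, 0]) cube([928, 285, 185]);
translate([283, 534, 185]) cube([928, 285, 185]);
translate([283, 819, 370]) cube([928, 285, 185]);
translate([283, 1104, 555]) cube([928, 285, 185]);
translate([283, 1389, 740]) cube([928, 285, 185]);
translate([283, 1674, 925]) cube([928, 285, 185]);
translate([283, 1959, 1110]) cube([928, 285, 185]);


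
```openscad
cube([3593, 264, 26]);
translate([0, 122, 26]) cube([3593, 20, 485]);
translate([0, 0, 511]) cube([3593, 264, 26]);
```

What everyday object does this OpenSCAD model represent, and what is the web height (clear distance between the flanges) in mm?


An I-beam. The web height is 485 mm.

Two wide flanges with a thin centred web — an I-beam. Overall 537 mm minus two 26 mm flanges gives a web of 537 − 2·26 = 485 mm.


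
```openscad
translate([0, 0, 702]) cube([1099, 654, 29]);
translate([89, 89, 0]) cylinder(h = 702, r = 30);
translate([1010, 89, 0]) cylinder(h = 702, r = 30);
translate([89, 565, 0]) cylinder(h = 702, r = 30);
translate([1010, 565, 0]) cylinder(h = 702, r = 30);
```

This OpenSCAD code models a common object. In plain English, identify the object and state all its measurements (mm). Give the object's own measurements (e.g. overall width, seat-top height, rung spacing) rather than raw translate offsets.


A table: top 1099 mm (x) × 654 mm (y), 29 mm thick, upper face at z = 731 mm, on four round legs of 60 mm diameter, each leg's bounding box inset 59 mm from the nearest pair of top edges from z = 0 to the bottom of the top.


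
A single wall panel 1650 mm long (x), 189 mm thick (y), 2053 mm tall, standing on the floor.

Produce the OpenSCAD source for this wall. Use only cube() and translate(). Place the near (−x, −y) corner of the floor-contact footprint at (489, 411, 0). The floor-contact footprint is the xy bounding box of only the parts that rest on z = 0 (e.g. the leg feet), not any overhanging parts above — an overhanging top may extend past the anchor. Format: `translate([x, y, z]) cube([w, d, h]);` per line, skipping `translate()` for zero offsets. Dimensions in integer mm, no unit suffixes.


translate([489, 411, 0]) cube([1650, 189, 2053]);


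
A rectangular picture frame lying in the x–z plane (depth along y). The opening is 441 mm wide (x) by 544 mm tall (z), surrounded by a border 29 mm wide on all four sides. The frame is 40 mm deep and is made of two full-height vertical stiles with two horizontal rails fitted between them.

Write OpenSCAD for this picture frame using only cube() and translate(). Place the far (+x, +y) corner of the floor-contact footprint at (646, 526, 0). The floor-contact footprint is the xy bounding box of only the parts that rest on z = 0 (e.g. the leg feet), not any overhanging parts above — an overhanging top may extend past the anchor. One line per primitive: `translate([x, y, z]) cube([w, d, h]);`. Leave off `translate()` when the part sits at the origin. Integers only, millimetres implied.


translate([147, 486, 0]) cube([29, 40, 602]);
translate([617, 486, 0]) cube([29, 40, 602]);
translate([176, 486, 0]) cube([441, 40, 29]);
translate([176, 486, 573]) cube([441, 40, 29]);


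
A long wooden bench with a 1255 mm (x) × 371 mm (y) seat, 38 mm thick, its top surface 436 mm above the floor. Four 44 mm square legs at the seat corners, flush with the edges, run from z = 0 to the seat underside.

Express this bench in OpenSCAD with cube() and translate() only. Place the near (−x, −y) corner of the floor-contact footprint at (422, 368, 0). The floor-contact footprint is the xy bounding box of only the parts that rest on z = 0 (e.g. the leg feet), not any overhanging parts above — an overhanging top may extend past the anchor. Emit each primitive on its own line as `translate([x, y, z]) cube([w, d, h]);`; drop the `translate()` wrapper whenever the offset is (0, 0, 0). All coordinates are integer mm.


translate([422, 368, 398]) cube([1255, 371, 38]);
translate([422, 368, 0]) cube([44, 44, 398]);
translate([422, 695, 0]) cube([44, 44, 398]);
translate([1633, 368, 0]) cube([44, 44, 398]);
translate([1633, 695, 0]) cube([44, 44, 398]);


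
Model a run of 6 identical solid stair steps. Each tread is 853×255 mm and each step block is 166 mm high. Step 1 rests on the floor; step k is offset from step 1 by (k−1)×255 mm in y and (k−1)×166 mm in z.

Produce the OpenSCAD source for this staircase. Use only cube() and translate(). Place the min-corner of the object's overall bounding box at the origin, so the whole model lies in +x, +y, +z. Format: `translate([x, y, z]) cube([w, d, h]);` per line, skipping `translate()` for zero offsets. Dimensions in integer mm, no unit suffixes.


cube([853, 255, 166]);
translate([0, 255, 166]) cube([853, 255, 166]);
translate([0, 510, 332]) cube([853, 255, 166]);
translate([0, 765, 498]) cube([853, 255, 166]);
translate([0, 1020, 664]) cube([853, 255, 166]);
translate([0, 1275, 830]) cube([853, 255, 166]);


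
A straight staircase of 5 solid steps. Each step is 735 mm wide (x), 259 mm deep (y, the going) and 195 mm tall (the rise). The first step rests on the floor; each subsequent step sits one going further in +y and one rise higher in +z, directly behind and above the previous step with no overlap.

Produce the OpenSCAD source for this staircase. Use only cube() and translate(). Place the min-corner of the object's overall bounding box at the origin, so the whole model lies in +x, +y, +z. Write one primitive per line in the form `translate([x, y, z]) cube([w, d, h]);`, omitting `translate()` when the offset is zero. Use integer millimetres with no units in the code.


cube([735, 259, 195]);
translate([0, 259, 195]) cube([735, 259, 195]);
translate([0, 518, 390]) cube([735, 259, 195]);
translate([0, 777, 585]) cube([735, 259, 195]);
translate([0, 1036, 780]) cube([735, 259, 195]);


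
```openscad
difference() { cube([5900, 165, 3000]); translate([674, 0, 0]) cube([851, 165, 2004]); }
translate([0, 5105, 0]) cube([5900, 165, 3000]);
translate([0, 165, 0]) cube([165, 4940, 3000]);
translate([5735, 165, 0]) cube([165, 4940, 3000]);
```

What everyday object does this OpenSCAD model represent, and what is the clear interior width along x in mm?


A single room. The interior width is 5570 mm.

Four walls enclosing a rectangle with a door in the front wall — a room. Outside width 5900 minus two 165 mm walls gives 5570 mm.


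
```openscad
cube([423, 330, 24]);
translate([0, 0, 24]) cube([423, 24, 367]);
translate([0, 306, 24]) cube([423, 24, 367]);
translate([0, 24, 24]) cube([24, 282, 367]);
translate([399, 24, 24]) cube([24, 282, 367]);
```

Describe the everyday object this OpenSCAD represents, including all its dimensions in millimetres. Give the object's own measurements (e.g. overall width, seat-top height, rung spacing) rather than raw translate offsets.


An open-topped rectangular box: outside dimensions 423×330×391 mm, with a uniform wall and base thickness of 24 mm. The base is a full 423×330 slab on the floor; four walls sit on top of the base. The front and back walls (the −y and +y sides) span the full width; the two side walls fit between them.


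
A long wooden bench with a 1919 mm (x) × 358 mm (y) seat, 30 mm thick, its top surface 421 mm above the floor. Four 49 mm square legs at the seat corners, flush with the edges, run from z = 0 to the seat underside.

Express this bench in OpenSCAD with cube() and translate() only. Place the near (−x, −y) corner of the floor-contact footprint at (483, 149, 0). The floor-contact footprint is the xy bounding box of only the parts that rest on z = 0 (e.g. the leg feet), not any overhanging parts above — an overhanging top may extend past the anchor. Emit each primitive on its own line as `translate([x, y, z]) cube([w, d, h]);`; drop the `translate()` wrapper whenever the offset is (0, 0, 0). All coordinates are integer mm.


translate([483, 149, 391]) cube([1919, 358, 30]);
translate([483, 149, 0]) cube([49, 49, 391]);
translate([483, 458, 0]) cube([49, 49, 391]);
translate([2353, 149, 0]) cube([49, 49, 391]);
translate([2353, 458, 0]) cube([49, 49, 391]);


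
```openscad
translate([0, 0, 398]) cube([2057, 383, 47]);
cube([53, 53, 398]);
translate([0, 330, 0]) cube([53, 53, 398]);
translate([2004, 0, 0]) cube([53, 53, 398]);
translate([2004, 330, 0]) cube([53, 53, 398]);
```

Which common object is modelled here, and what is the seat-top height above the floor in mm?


A bench. The seat-top height is 445 mm.

A long slab on four corner posts — a bench. The slab sits at z = 398 with thickness 47, so the top is 398 + 47 = 445 mm.


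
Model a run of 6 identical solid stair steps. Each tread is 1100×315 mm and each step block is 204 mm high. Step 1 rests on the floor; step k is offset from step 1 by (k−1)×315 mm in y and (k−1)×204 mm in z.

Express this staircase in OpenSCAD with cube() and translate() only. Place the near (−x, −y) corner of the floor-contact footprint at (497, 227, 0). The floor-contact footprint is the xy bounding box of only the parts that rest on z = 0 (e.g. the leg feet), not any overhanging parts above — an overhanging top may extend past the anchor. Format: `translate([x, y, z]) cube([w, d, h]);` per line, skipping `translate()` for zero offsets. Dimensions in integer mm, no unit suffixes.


translate([497, 227, 0]) cube([1100, 315, 204]);
translate([497, 542, 204]) cube([1100, 315, 204]);
translate([497, 857, 408]) cube([1100, 315, 204]);
translate([497, 1172, 612]) cube([1100, 315, 204]);
translate([497, 1487, 816]) cube([1100, 315, 204]);
translate([497, 1802, 1020]) cube([1100, 315, 204]);


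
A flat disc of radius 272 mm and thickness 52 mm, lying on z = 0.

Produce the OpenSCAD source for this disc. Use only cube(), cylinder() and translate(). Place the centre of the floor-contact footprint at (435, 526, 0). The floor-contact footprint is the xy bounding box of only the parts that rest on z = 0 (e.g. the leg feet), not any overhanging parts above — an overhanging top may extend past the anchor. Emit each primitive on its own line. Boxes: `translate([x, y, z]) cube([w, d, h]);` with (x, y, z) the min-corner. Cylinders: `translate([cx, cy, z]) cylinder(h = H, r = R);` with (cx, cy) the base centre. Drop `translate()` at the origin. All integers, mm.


translate([435, 526, 0]) cylinder(h = 52, r = 272);


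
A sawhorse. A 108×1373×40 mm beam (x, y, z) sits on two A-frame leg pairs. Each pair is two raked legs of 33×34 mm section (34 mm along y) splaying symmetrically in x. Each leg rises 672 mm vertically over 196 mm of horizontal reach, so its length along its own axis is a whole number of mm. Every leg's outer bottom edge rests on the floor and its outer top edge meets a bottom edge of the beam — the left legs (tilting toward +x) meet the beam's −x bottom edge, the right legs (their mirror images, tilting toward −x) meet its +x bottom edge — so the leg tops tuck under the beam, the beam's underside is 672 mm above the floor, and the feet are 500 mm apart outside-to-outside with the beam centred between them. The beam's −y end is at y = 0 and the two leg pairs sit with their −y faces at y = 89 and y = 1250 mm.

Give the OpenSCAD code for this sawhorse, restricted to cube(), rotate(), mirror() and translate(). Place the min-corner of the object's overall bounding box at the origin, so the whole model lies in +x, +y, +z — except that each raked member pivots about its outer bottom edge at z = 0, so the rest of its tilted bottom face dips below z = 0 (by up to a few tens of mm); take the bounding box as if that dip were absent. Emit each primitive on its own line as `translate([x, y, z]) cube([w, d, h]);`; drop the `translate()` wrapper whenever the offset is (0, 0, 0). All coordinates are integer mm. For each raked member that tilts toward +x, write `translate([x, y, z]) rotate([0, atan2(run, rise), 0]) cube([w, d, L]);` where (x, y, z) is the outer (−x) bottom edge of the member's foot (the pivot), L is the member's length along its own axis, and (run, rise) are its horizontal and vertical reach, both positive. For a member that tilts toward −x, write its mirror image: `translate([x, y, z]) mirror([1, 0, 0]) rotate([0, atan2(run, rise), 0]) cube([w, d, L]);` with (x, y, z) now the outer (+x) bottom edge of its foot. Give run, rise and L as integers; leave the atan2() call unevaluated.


translate([196, 0, 672]) cube([108, 1373, 40]);
translate([0, 89, 0]) rotate([0, atan2(196, 672), 0]) cube([33, 34, 700]);
translate([500, 89, 0]) mirror([1, 0, 0]) rotate([0, atan2(196, 672), 0]) cube([33, 34, 700]);
translate([0, 1250, 0]) rotate([0, atan2(196, 672), 0]) cube([33, 34, 700]);
translate([500, 1250, 0]) mirror([1, 0, 0]) rotate([0, atan2(196, 672), 0]) cube([33, 34, 700]);


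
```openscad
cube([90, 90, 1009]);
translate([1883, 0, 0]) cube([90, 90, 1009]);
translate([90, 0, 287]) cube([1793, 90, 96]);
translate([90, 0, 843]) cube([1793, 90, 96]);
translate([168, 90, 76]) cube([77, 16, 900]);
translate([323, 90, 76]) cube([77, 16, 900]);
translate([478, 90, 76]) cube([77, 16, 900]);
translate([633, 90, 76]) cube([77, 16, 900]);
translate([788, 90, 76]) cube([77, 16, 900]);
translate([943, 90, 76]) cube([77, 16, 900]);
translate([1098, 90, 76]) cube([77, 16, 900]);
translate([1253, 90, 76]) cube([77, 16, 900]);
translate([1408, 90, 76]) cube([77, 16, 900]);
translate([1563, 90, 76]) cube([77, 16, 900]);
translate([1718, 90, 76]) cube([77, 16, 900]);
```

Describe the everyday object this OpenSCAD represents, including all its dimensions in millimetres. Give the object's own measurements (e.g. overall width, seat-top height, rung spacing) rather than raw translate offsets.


A fence section. Two 90×90 mm posts, 1009 mm tall, stand on the floor with a clear span of 1793 mm between their inner faces. Two horizontal rails of 90×96 mm section span the gap between the posts with their undersides at z = 287 mm and z = 843 mm, flush with the posts' −y face. 11 pickets, each 77 mm wide, 16 mm thick and 900 mm tall, are fixed to the +y face of the rails with their bottoms at z = 76 mm, spaced across the span with a 78 mm gap after the −x post and between neighbouring pickets, with 88 mm left before the +x post.


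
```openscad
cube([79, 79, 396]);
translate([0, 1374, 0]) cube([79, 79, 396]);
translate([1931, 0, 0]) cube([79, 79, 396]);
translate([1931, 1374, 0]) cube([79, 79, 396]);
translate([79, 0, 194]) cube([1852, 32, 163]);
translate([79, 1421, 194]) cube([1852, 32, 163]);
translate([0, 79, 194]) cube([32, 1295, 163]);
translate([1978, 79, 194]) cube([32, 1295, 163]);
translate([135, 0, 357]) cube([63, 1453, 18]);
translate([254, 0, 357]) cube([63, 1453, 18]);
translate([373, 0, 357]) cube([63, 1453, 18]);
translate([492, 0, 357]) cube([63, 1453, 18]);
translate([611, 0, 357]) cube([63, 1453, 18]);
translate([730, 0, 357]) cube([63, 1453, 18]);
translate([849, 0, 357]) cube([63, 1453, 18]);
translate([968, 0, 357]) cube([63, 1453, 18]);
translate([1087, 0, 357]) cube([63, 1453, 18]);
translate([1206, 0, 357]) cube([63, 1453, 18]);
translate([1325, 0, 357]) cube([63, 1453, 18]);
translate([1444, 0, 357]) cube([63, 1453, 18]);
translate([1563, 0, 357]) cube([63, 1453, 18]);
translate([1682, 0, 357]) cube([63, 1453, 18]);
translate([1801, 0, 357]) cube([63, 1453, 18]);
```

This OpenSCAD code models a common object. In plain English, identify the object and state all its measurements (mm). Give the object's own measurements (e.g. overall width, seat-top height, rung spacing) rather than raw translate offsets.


A bed frame 2010 mm long (x) by 1453 mm wide (y). Four 79×79 mm corner posts, 396 mm tall, at the corners of the footprint. Four rails of 32 mm thickness and 163 mm height run between adjacent posts with their undersides at z = 194 mm, their outer faces flush with the outside of the frame (the two x-running rails run between the posts' inner faces; the two y-running rails run between the posts' inner faces). 15 slats, each 63 mm wide (x) and 18 mm thick, lie across the top of the two x-running rails, running the full 1453 mm width of the frame in y; along x they sit between the end posts with a 56 mm gap after the −x posts and between neighbouring slats, leaving 67 mm before the +x posts.


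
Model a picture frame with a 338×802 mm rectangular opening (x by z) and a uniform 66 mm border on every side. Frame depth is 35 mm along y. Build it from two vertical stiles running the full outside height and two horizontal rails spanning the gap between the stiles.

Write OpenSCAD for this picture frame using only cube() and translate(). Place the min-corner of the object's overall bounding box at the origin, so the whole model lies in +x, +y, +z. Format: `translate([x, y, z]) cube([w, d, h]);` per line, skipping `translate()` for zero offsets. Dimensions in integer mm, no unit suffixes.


cube([66, 35, 934]);
translate([404, 0, 0]) cube([66, 35, 934]);
translate([66, 0, 0]) cube([338, 35, 66]);
translate([66, 0, 868]) cube([338, 35, 66]);


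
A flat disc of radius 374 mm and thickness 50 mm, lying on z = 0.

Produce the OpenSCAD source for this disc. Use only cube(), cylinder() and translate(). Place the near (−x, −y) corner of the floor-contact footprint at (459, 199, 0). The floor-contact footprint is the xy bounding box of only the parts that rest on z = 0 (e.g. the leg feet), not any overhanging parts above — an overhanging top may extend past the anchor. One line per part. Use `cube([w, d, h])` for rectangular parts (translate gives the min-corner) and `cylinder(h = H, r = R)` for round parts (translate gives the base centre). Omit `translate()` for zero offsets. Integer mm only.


translate([833, 573, 0]) cylinder(h = 50, r = 374);


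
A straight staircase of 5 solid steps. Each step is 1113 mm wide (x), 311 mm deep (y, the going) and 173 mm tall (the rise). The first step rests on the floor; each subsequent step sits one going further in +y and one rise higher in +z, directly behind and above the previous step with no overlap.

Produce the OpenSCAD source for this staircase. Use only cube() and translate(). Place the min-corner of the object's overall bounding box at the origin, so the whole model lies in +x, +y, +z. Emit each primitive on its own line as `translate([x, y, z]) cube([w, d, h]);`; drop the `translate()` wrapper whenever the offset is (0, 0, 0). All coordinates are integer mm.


cube([1113, 311, 173]);
translate([0, 311, 173]) cube([1113, 311, 173]);
translate([0, 622, 346]) cube([1113, 311, 173]);
translate([0, 933, 519]) cube([1113, 311, 173]);
translate([0, 1244, 692]) cube([1113, 311, 173]);


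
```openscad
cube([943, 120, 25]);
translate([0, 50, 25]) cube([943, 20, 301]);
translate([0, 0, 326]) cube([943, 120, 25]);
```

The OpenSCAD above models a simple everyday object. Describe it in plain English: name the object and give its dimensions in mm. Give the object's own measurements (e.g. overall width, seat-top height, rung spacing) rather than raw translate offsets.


An I-beam lying along x, 943 mm long. Overall section height 351 mm. Two flanges 120 mm wide (y) and 25 mm thick, one on the floor and one at the top; a web 20 mm thick runs between them, centred on the flange width.


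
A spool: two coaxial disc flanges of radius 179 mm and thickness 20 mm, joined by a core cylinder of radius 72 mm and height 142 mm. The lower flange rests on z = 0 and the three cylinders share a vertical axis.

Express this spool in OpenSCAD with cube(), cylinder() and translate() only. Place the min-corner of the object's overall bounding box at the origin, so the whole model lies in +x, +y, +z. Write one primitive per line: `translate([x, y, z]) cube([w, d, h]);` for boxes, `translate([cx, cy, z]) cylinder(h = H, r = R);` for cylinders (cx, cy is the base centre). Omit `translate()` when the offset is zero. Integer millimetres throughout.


translate([179, 179, 0]) cylinder(h = 20, r = 179);
translate([179, 179, 20]) cylinder(h = 142, r = 72);
translate([179, 179, 162]) cylinder(h = 20, r = 179);


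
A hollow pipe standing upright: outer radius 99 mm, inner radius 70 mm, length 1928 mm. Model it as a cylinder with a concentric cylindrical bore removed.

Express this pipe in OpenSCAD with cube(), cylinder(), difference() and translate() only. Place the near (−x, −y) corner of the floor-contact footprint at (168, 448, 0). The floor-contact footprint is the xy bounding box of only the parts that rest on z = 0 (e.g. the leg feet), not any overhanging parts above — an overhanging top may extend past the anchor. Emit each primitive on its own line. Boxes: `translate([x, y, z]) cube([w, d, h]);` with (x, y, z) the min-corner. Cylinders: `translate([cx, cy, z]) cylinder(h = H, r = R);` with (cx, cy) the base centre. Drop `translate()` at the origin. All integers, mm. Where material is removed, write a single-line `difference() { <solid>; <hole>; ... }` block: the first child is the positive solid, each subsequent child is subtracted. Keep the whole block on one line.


difference() { translate([267, 547, 0]) cylinder(h = 1928, r = 99); translate([267, 547, 0]) cylinder(h = 1928, r = 70); }


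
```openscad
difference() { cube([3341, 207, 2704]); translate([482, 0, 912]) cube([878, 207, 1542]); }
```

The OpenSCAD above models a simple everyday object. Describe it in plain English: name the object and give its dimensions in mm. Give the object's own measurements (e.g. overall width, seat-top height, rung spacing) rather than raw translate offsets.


A wall 3341 mm long (x), 207 mm thick (y), 2704 mm tall, with a rectangular window opening cut through it. The opening is 878 mm wide and 1542 mm tall; its sill is at z = 912 mm and its near (−x) edge is 482 mm from the wall's −x end. The opening passes through the full wall thickness.


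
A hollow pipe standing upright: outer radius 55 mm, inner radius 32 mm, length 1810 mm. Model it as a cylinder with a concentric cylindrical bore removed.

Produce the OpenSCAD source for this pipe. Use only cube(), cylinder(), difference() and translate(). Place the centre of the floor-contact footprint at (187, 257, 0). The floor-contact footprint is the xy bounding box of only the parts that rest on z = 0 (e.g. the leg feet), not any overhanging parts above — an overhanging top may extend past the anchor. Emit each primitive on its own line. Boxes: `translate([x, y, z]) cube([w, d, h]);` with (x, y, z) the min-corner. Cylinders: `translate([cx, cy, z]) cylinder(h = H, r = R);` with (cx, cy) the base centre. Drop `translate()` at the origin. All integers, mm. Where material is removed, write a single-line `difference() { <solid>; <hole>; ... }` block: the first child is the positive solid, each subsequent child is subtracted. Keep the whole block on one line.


difference() { translate([187, 257, 0]) cylinder(h = 1810, r = 55); translate([187, 257, 0]) cylinder(h = 1810, r = 32); }


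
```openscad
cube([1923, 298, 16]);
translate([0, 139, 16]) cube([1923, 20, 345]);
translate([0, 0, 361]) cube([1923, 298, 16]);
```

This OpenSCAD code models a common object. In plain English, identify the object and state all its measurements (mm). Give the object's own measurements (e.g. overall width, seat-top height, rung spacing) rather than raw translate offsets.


An I-beam lying along x, 1923 mm long. Overall section height 377 mm. Two flanges 298 mm wide (y) and 16 mm thick, one on the floor and one at the top; a web 20 mm thick runs between them, centred on the flange width.


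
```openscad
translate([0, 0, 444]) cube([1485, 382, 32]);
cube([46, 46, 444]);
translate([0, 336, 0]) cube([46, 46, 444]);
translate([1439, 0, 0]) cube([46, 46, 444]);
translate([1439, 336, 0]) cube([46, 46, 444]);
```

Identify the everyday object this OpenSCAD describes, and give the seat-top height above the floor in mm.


A bench. The seat-top height is 476 mm.

A long slab on four corner posts — a bench. The slab sits at z = 444 with thickness 32, so the top is 444 + 32 = 476 mm.


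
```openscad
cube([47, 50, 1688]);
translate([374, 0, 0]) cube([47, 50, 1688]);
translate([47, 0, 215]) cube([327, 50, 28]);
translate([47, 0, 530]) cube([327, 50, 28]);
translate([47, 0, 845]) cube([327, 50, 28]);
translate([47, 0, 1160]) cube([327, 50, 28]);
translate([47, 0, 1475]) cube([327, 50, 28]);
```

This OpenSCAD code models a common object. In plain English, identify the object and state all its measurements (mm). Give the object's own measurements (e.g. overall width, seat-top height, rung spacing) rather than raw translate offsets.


A straight ladder. Two 47×50 mm vertical rails, 1688 mm tall, stand 421 mm apart (outside-to-outside) with their front faces coplanar on the −y side. 5 rungs, each 50 mm deep and 28 mm tall, span between the inner faces of the rails, front faces flush with the rails. The lowest rung's underside is at z = 215 mm and rungs are spaced 315 mm apart (underside to underside).


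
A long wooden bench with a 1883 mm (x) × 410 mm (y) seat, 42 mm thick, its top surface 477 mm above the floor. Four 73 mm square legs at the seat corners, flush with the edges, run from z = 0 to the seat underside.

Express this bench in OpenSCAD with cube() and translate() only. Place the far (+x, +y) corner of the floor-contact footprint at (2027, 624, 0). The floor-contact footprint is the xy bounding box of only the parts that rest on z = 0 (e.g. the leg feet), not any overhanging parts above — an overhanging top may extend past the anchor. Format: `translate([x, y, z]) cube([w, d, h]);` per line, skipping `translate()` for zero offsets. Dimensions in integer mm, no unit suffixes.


translate([144, 214, 435]) cube([1883, 410, 42]);
translate([144, 214, 0]) cube([73, 73, 435]);
translate([144, 551, 0]) cube([73, 73, 435]);
translate([1954, 214, 0]) cube([73, 73, 435]);
translate([1954, 551, 0]) cube([73, 73, 435]);


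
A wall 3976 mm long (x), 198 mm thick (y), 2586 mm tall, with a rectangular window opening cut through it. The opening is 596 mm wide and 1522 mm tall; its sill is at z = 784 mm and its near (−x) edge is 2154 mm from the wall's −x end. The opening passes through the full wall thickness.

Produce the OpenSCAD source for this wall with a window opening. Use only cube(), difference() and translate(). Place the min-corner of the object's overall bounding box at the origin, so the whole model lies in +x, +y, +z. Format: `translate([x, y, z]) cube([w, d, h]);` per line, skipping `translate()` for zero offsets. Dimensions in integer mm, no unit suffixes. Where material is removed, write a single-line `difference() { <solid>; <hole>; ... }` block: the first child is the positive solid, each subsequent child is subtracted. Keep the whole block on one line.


difference() { cube([3976, 198, 2586]); translate([2154, 0, 784]) cube([596, 198, 1522]); }


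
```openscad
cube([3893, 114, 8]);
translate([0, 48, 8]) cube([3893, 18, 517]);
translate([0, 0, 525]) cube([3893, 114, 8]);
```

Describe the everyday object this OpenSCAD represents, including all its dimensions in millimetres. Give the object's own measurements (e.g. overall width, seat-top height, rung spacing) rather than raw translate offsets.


An I-beam lying along x, 3893 mm long. Overall section height 533 mm. Two flanges 114 mm wide (y) and 8 mm thick, one on the floor and one at the top; a web 18 mm thick runs between them, centred on the flange width.


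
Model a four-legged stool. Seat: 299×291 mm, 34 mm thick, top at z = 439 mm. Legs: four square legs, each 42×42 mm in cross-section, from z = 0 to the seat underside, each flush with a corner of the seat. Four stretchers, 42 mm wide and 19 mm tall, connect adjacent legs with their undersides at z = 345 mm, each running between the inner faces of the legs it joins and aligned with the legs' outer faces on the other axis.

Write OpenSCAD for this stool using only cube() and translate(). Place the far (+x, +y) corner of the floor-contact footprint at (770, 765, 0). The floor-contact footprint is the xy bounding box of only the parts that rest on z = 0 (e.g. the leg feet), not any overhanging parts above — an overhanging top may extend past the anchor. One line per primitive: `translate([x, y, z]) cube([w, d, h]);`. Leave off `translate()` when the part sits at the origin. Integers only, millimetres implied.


translate([471, 474, 405]) cube([299, 291, 34]);
translate([471, 474, 0]) cube([42, 42, 405]);
translate([728, 474, 0]) cube([42, 42, 405]);
translate([471, 723, 0]) cube([42, 42, 405]);
translate([728, 723, 0]) cube([42, 42, 405]);
translate([513, 474, 345]) cube([215, 42, 19]);
translate([513, 723, 345]) cube([215, 42, 19]);
translate([471, 516, 345]) cube([42, 207, 19]);
translate([728, 516, 345]) cube([42, 207, 19]);


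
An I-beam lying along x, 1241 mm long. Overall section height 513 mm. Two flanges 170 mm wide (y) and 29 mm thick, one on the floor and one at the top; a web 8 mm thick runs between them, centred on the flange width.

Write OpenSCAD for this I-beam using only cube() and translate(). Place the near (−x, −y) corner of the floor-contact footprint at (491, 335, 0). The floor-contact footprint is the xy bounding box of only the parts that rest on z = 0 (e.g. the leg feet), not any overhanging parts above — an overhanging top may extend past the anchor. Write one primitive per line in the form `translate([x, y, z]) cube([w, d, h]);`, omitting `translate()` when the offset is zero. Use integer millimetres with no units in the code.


translate([491, 335, 0]) cube([1241, 170, 29]);
translate([491, 416, 29]) cube([1241, 8, 455]);
translate([491, 335, 484]) cube([1241, 170, 29]);


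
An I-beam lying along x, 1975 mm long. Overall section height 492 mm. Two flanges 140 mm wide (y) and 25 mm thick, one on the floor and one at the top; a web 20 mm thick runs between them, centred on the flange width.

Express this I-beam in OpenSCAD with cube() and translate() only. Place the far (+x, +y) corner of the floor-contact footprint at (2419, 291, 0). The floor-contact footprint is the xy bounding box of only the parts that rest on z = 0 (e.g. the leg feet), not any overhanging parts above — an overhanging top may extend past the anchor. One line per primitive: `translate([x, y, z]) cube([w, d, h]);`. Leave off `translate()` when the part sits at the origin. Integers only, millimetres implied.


translate([444, 151, 0]) cube([1975, 140, 25]);
translate([444, 211, 25]) cube([1975, 20, 442]);
translate([444, 151, 467]) cube([1975, 140, 25]);


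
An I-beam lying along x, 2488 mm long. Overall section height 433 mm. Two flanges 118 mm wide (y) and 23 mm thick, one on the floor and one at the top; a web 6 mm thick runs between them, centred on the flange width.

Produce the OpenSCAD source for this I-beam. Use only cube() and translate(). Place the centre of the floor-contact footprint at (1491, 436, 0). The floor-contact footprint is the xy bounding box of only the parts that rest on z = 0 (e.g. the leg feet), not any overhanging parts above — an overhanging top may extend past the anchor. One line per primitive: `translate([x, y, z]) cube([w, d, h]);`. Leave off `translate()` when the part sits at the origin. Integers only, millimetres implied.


translate([247, 377, 0]) cube([2488, 118, 23]);
translate([247, 433, 23]) cube([2488, 6, 387]);
translate([247, 377, 410]) cube([2488, 118, 23]);


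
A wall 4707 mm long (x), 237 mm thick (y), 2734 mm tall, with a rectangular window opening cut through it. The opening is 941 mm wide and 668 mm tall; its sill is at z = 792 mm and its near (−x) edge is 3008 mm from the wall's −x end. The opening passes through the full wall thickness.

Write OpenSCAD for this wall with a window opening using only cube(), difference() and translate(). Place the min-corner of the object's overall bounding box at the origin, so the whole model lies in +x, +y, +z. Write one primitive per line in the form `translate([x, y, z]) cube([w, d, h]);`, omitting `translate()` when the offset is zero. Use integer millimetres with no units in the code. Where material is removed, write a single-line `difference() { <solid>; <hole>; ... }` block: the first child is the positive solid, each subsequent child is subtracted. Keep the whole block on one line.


difference() { cube([4707, 237, 2734]); translate([3008, 0, 792]) cube([941, 237, 668]); }


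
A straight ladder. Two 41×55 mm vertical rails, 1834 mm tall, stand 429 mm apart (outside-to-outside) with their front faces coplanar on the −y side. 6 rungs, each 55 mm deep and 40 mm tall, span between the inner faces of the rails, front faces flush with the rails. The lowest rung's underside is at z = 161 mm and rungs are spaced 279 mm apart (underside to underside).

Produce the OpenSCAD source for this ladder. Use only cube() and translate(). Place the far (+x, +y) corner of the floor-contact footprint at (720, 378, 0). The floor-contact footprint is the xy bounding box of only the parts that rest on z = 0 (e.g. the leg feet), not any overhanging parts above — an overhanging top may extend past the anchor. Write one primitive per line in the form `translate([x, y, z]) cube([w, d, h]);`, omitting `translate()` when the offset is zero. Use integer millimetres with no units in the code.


translate([291, 323, 0]) cube([41, 55, 1834]);
translate([679, 323, 0]) cube([41, 55, 1834]);
translate([332, 323, 161]) cube([347, 55, 40]);
translate([332, 323, 440]) cube([347, 55, 40]);
translate([332, 323, 719]) cube([347, 55, 40]);
translate([332, 323, 998]) cube([347, 55, 40]);
translate([332, 323, 1277]) cube([347, 55, 40]);
translate([332, 323, 1556]) cube([347, 55, 40]);


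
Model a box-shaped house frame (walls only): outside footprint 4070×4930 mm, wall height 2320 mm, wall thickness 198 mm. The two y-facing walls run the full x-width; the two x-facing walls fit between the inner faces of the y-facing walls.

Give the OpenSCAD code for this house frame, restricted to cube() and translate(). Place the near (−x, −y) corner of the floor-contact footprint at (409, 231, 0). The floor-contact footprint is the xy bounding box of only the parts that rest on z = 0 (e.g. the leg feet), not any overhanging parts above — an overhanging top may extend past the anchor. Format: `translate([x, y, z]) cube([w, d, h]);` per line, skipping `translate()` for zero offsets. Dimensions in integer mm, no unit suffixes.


translate([409, 231, 0]) cube([4070, 198, 2320]);
translate([409, 4963, 0]) cube([4070, 198, 2320]);
translate([409, 429, 0]) cube([198, 4534, 2320]);
translate([4281, 429, 0]) cube([198, 4534, 2320]);


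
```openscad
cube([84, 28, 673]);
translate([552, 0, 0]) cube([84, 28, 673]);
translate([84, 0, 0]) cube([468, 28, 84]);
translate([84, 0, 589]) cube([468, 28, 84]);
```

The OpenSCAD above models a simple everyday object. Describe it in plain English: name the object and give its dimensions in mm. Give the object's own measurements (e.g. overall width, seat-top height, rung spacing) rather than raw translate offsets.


A rectangular picture frame lying in the x–z plane (depth along y). The opening is 468 mm wide (x) by 505 mm tall (z), surrounded by a border 84 mm wide on all four sides. The frame is 28 mm deep and is made of two full-height vertical stiles with two horizontal rails fitted between them.


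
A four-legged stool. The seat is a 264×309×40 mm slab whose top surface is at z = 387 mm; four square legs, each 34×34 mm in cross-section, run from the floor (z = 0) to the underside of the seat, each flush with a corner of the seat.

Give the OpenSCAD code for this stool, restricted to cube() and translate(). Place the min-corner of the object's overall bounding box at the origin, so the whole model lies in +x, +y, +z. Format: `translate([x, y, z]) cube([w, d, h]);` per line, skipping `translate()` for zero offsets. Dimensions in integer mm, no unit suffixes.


translate([0, 0, 347]) cube([264, 309, 40]);
cube([34, 34, 347]);
translate([230, 0, 0]) cube([34, 34, 347]);
translate([0, 275, 0]) cube([34, 34, 347]);
translate([230, 275, 0]) cube([34, 34, 347]);


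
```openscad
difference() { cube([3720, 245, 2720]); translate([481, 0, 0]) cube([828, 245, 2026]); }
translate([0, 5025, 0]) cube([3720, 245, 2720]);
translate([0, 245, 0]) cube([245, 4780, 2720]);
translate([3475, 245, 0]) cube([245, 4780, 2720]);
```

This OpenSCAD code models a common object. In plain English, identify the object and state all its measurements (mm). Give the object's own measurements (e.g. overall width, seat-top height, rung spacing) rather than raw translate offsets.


A single room: four walls, each 2720 mm tall and 245 mm thick, enclosing an outside footprint 3720×5270 mm (x × y), no floor or roof. The front and back walls (−y and +y sides) run the full x-width; the side walls fit between their inner faces. A door opening 828 mm wide and 2026 mm tall is cut through the front wall from the floor up, its −x edge 481 mm from the wall's −x end.


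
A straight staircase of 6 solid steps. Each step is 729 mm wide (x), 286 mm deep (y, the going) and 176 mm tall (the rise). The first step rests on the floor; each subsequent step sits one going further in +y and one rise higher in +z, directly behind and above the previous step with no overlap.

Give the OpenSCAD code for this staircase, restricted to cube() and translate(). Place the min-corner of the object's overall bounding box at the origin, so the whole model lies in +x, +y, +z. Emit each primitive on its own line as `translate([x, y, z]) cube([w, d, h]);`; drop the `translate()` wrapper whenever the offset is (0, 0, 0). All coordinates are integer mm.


cube([729, 286, 176]);
translate([0, 286, 176]) cube([729, 286, 176]);
translate([0, 572, 352]) cube([729, 286, 176]);
translate([0, 858, 528]) cube([729, 286, 176]);
translate([0, 1144, 704]) cube([729, 286, 176]);
translate([0, 1430, 880]) cube([729, 286, 176]);


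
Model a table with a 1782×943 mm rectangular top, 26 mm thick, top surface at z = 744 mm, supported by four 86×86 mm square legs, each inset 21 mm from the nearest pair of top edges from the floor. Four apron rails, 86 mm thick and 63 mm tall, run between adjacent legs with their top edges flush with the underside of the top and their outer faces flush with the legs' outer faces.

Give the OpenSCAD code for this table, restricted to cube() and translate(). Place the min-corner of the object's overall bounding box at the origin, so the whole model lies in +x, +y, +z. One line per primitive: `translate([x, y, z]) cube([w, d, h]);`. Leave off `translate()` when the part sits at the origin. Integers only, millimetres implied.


// leg_h = 744 - 26 = 718
// apron z = 718 - 63 = 655
translate([0, 0, 718]) cube([1782, 943, 26]);
translate([21, 21, 0]) cube([86, 86, 718]);
translate([1675, 21, 0]) cube([86, 86, 718]);
translate([21, 836, 0]) cube([86, 86, 718]);
translate([1675, 836, 0]) cube([86, 86, 718]);
translate([107, 21, 655]) cube([1568, 86, 63]);
translate([107, 836, 655]) cube([1568, 86, 63]);
translate([21, 107, 655]) cube([86, 729, 63]);
translate([1675, 107, 655]) cube([86, 729, 63]);
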